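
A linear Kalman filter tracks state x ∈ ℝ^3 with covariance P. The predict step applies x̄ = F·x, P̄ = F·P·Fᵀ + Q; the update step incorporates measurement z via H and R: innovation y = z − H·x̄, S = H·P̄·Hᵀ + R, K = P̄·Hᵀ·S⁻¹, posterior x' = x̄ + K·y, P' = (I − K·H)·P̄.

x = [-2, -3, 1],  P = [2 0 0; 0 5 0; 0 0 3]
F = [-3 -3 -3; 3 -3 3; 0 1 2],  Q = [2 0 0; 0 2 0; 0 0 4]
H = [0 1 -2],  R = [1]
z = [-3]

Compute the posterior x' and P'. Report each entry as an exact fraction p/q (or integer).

x̄ = F·x = [12, 6, -1]
P̄ = F·P·Fᵀ + Q = [92 0 -33; 0 92 3; -33 3 21]
y = z − H·x̄ = [-11]
S = H·P̄·Hᵀ + R = [165]
K = P̄·Hᵀ·S⁻¹ = [2/5; 86/165; -13/55]
x' = x̄ + K·y = [38/5, 4/15, 8/5]
P' = (I − K·H)·P̄ = [328/5 -172/5 -87/5; -172/5 7784/165 1283/55; -87/5 1283/55 648/55]

x' = [38/5, 4/15, 8/5]
P' = [328/5 -172/5 -87/5; -172/5 7784/165 1283/55; -87/5 1283/55 648/55]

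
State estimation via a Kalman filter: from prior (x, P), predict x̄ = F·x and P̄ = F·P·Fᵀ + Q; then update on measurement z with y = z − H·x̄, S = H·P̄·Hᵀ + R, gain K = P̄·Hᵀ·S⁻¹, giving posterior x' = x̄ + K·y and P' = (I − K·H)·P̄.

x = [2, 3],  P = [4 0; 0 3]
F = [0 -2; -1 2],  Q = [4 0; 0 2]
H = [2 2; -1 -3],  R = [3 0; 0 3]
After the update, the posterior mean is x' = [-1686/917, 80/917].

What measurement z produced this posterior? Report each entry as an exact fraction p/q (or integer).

z = [-3, 2]

x̄ = F·x = [-6, 4]
P̄ = F·P·Fᵀ + Q = [16 -12; -12 18]
S = H·P̄·Hᵀ + R = [43 -44; -44 109]
K = P̄·Hᵀ·S⁻¹ = [584/917 404/917; -180/917 -426/917]
x' − x̄ = [3816/917, -3588/917] = K·y
y = (KᵀK)⁻¹·Kᵀ·(x' − x̄) = [1, 8]
z = y + H·x̄ = [1, 8] + [-4, -6] = [-3, 2]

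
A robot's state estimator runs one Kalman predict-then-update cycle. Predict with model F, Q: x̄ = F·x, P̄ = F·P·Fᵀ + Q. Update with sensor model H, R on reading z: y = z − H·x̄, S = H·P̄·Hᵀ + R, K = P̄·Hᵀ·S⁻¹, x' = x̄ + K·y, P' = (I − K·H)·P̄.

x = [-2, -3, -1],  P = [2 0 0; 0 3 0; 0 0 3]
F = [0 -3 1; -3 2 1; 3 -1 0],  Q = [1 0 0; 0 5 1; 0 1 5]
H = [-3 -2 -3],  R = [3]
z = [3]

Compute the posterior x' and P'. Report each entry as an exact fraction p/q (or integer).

x̄ = F·x = [8, -1, -3]
P̄ = F·P·Fᵀ + Q = [31 -15 9; -15 38 -23; 9 -23 26]
y = z − H·x̄ = [16]
S = H·P̄·Hᵀ + R = [374]
K = P̄·Hᵀ·S⁻¹ = [-45/187; 19/187; -59/374]
x' = x̄ + K·y = [776/187, 117/187, -1033/187]
P' = (I − K·H)·P̄ = [1747/187 -1095/187 -972/187; -1095/187 6384/187 -3180/187; -972/187 -3180/187 6243/374]

x' = [776/187, 117/187, -1033/187]
P' = [1747/187 -1095/187 -972/187; -1095/187 6384/187 -3180/187; -972/187 -3180/187 6243/374]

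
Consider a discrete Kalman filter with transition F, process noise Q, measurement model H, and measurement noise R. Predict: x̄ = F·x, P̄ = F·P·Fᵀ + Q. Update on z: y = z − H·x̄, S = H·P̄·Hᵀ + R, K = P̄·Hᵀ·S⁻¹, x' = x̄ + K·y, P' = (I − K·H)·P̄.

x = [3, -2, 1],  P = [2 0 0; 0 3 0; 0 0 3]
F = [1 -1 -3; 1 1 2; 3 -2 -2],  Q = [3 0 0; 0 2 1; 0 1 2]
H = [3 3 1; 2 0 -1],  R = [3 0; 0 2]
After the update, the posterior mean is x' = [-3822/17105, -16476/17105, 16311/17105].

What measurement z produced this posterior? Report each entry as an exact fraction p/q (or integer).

x̄ = F·x = [2, 3, 11]
P̄ = F·P·Fᵀ + Q = [35 -19 30; -19 19 -11; 30 -11 44]
S = H·P̄·Hᵀ + R = [305 55; 55 66]
K = P̄·Hᵀ·S⁻¹ = [268/1555 1582/3421; 69/1555 -1526/3421; 526/1555 -135/3421]
x' − x̄ = [-38032/17105, -67791/17105, -171844/17105] = K·y
y = (KᵀK)⁻¹·Kᵀ·(x' − x̄) = [-29, 6]
z = y + H·x̄ = [-29, 6] + [26, -7] = [-3, -1]

z = [-3, -1]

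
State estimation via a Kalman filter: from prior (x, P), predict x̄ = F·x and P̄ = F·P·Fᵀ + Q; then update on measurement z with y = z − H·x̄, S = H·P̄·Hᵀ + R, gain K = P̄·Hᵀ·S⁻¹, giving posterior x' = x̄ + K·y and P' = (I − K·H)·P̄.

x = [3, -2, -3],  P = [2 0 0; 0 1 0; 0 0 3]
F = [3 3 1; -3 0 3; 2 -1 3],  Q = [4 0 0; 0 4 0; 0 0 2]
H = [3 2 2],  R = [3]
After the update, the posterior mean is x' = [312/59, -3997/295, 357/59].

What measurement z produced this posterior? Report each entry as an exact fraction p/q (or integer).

x̄ = F·x = [0, -18, -1]
P̄ = F·P·Fᵀ + Q = [34 -9 18; -9 49 15; 18 15 38]
S = H·P̄·Hᵀ + R = [885]
K = P̄·Hᵀ·S⁻¹ = [8/59; 101/885; 32/177]
x' − x̄ = [312/59, 1313/295, 416/59] = K·y
y = (KᵀK)⁻¹·Kᵀ·(x' − x̄) = [39]
z = y + H·x̄ = [39] + [-38] = [1]

z = [1]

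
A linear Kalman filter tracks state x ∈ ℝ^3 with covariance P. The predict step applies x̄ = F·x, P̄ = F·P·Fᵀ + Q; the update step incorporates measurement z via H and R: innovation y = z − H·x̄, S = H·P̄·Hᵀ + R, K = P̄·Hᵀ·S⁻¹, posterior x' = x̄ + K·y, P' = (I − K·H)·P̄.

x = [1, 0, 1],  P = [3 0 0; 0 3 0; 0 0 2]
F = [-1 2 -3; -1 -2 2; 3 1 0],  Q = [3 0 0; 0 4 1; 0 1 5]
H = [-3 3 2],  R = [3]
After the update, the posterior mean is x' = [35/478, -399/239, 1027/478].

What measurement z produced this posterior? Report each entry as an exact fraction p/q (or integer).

z = [-1]

x̄ = F·x = [-4, 1, 3]
P̄ = F·P·Fᵀ + Q = [36 -21 -3; -21 27 -14; -3 -14 35]
S = H·P̄·Hᵀ + R = [956]
K = P̄·Hᵀ·S⁻¹ = [-177/956; 29/239; 37/956]
x' − x̄ = [1947/478, -638/239, -407/478] = K·y
y = (KᵀK)⁻¹·Kᵀ·(x' − x̄) = [-22]
z = y + H·x̄ = [-22] + [21] = [-1]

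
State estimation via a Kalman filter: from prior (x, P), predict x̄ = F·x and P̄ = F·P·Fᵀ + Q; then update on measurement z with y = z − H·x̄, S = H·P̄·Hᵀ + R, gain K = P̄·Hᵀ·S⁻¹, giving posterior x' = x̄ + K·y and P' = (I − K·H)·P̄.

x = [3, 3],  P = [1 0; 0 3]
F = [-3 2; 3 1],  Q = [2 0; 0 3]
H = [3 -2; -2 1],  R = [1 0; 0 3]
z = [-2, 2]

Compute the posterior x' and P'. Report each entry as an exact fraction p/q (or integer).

x' = [3994/1367, 7737/1367]
P' = [4437/1367 6711/1367; 6711/1367 10461/1367]

x̄ = F·x = [-3, 12]
P̄ = F·P·Fᵀ + Q = [23 -3; -3 15]
y = z − H·x̄ = [31, -16]
S = H·P̄·Hᵀ + R = [304 -189; -189 122]
K = P̄·Hᵀ·S⁻¹ = [-111/1367 -721/1367; -789/1367 -987/1367]
x' = x̄ + K·y = [3994/1367, 7737/1367]
P' = (I − K·H)·P̄ = [4437/1367 6711/1367; 6711/1367 10461/1367]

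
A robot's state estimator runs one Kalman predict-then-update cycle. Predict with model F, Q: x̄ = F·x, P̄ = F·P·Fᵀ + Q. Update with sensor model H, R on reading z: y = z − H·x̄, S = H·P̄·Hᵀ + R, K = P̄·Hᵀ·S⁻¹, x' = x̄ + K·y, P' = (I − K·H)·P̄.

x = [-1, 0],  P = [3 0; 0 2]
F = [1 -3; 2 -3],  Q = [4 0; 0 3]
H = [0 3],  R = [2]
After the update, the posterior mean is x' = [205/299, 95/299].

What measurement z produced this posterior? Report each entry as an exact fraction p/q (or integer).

z = [1]

x̄ = F·x = [-1, -2]
P̄ = F·P·Fᵀ + Q = [25 24; 24 33]
S = H·P̄·Hᵀ + R = [299]
K = P̄·Hᵀ·S⁻¹ = [72/299; 99/299]
x' − x̄ = [504/299, 693/299] = K·y
y = (KᵀK)⁻¹·Kᵀ·(x' − x̄) = [7]
z = y + H·x̄ = [7] + [-6] = [1]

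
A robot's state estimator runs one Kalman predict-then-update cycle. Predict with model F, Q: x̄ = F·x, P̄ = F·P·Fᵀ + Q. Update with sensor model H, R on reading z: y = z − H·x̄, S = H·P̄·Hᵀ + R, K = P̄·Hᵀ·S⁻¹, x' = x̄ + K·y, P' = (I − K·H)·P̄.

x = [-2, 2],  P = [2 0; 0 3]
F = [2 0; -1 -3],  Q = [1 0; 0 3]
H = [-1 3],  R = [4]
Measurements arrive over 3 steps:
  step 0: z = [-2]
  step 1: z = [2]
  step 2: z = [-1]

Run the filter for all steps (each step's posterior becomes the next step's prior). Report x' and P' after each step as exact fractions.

step 0: x̄ = F·x = [-4, -4]
step 0: P̄ = F·P·Fᵀ + Q = [9 -4; -4 32]
step 0: y = z − H·x̄ = [6]
step 0: S = H·P̄·Hᵀ + R = [325]
step 0: K = P̄·Hᵀ·S⁻¹ = [-21/325; 4/13]
step 0: x' = x̄ + K·y = [-1426/325, -28/13]
step 0: P' = (I − K·H)·P̄ = [2484/325 32/13; 32/13 16/13]
step 1: x̄ = F·x = [-2852/325, 3526/325]
step 1: P̄ = F·P·Fᵀ + Q = [10261/325 -9768/325; -9768/325 11859/325]
step 1: y = z − H·x̄ = [-2556/65]
step 1: S = H·P̄·Hᵀ + R = [7076/13]
step 1: K = P̄·Hᵀ·S⁻¹ = [-7913/35380; 9069/35380]
step 1: x' = x̄ + K·y = [863/44225, 34031/44225]
step 1: P' = (I − K·H)·P̄ = [768559/176900 203433/176900; 203433/176900 128271/176900]
step 2: x̄ = F·x = [1726/44225, -102956/44225]
step 2: P̄ = F·P·Fᵀ + Q = [812784/44225 -689429/44225; -689429/44225 918574/44225]
step 2: y = z − H·x̄ = [266369/44225]
step 2: S = H·P̄·Hᵀ + R = [13393424/44225]
step 2: K = P̄·Hᵀ·S⁻¹ = [-2881071/13393424; 3445151/13393424]
step 2: x' = x̄ + K·y = [-16830095/13393424, -10429665/13393424]
step 2: P' = (I − K·H)·P̄ = [58459935/13393424 15645217/13393424; 15645217/13393424 9808607/13393424]

step 0: x' = [-1426/325, -28/13], P' = [2484/325 32/13; 32/13 16/13]
step 1: x' = [863/44225, 34031/44225], P' = [768559/176900 203433/176900; 203433/176900 128271/176900]
step 2: x' = [-16830095/13393424, -10429665/13393424], P' = [58459935/13393424 15645217/13393424; 15645217/13393424 9808607/13393424]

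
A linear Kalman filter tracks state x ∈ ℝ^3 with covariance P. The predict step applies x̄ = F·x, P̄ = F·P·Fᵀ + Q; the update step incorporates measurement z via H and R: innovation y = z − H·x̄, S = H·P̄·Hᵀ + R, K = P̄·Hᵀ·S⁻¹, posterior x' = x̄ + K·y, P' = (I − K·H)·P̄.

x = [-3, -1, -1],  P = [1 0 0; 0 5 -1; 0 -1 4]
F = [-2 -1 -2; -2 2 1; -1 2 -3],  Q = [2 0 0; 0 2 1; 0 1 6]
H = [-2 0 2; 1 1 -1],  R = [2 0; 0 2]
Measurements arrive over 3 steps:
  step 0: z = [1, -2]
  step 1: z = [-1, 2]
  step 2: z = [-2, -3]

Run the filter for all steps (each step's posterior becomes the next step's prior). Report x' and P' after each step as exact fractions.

step 0: x̄ = F·x = [9, 3, 4]
step 0: P̄ = F·P·Fᵀ + Q = [23 -9 17; -9 26 15; 17 15 75]
step 0: y = z − H·x̄ = [11, -10]
step 0: S = H·P̄·Hᵀ + R = [258 -80; -80 44]
step 0: K = P̄·Hᵀ·S⁻¹ = [-96/619 -867/2476; 284/619 1089/1238; 208/619 -907/2476]
step 0: x' = x̄ + K·y = [13365/1238, -464/619, 14063/1238]
step 0: P' = (I − K·H)·P̄ = [49739/2476 -1059/1238 49355/2476; -1059/1238 1373/619 -491/1238; 49355/2476 -491/1238 50187/2476]
step 1: x̄ = F·x = [-26964/619, -14523/1238, -28705/619]
step 1: P̄ = F·P·Fᵀ + Q = [198147/619 97727/1238 197948/619; 97727/1238 91659/2476 59193/619; 197948/619 59193/619 213658/619]
step 1: y = z − H·x̄ = [2863/619, 13517/1238]
step 1: S = H·P̄·Hᵀ + R = [64874/619 -11159/619; -11159/619 77611/2476]
step 1: K = P̄·Hᵀ·S⁻¹ = [1743994/3664655 10269594/3664655; 1748886/3664655 3382841/3664655; 3537516/3664655 10247276/3664655]
step 1: x' = x̄ + K·y = [-39440471/3664655, 2034086/3664655, -41695959/3664655]
step 1: P' = (I − K·H)·P̄ = [360230288/3664655 22283182/3664655 361974282/3664655; 22283182/3664655 8514568/3664655 24032068/3664655; 361974282/3664655 24032068/3664655 365511798/3664655]
step 2: x̄ = F·x = [160238774/3664655, 8250631/732931, 33719304/732931]
step 2: P̄ = F·P·Fᵀ + Q = [5999867478/3664655 250418056/732931 1140282974/732931; 250418056/732931 63557244/732931 248338431/732931; 1140282974/732931 248338431/732931 1100042164/732931]
step 2: y = z − H·x̄ = [-24044802/3664655, -43889374/3664655]
step 2: S = H·P̄·Hᵀ + R = [396323542/3664655 -215293366/3664655; -215293366/3664655 443160338/3664655]
step 2: K = P̄·Hᵀ·S⁻¹ = [2363690450/4409816251 16577512626/4409816251; 8382758967/17639265004 17135294779/17639265004; 18052814133/17639265004 66202403821/17639265004]
step 2: x' = x̄ + K·y = [-21226437650/4409816251, -15413716123/4409816251, -24950486972/4409816251]
step 2: P' = (I − K·H)·P̄ = [590797213918/4409816251 35518715702/4409816251 593160904368/4409816251; 35518715702/4409816251 42653348525/17639265004 150457621775/17639265004; 593160904368/4409816251 150457621775/17639265004 2390696431605/17639265004]

step 0: x' = [13365/1238, -464/619, 14063/1238], P' = [49739/2476 -1059/1238 49355/2476; -1059/1238 1373/619 -491/1238; 49355/2476 -491/1238 50187/2476]
step 1: x' = [-39440471/3664655, 2034086/3664655, -41695959/3664655], P' = [360230288/3664655 22283182/3664655 361974282/3664655; 22283182/3664655 8514568/3664655 24032068/3664655; 361974282/3664655 24032068/3664655 365511798/3664655]
step 2: x' = [-21226437650/4409816251, -15413716123/4409816251, -24950486972/4409816251], P' = [590797213918/4409816251 35518715702/4409816251 593160904368/4409816251; 35518715702/4409816251 42653348525/17639265004 150457621775/17639265004; 593160904368/4409816251 150457621775/17639265004 2390696431605/17639265004]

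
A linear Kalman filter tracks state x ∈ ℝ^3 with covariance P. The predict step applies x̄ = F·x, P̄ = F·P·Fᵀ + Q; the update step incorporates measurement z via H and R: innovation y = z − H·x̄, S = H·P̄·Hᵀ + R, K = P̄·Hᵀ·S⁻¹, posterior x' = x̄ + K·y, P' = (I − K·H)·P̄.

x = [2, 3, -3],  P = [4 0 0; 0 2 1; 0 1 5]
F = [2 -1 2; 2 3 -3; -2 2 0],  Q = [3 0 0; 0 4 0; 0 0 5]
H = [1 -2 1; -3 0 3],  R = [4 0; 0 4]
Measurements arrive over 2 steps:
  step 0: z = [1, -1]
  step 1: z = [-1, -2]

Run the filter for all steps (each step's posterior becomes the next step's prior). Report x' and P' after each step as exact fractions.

step 0: x' = [76240/21097, 67699/21097, 956/289], P' = [200511/42194 187225/42194 2611/578; 187225/42194 220367/42194 2557/578; 2611/578 2557/578 2731/578]
step 1: x' = [1713651989/855497850, 945081272/427748925, 1078726823/855497850], P' = [3028775872/427748925 2979319262/427748925 2878140754/427748925; 2979319262/427748925 3380716102/427748925 2922935234/427748925; 2878140754/427748925 2922935234/427748925 2916276028/427748925]

step 0: x̄ = F·x = [-5, 22, 2]
step 0: P̄ = F·P·Fᵀ + Q = [37 -11 -16; -11 65 -10; -16 -10 29]
step 0: y = z − H·x̄ = [48, -22]
step 0: S = H·P̄·Hᵀ + R = [382 -30; -30 886]
step 0: K = P̄·Hᵀ·S⁻¹ = [2083/21097 -7431/42194; -8356/21097 -423/42194; 57/578 45/289]
step 0: x' = x̄ + K·y = [76240/21097, 67699/21097, 956/289]
step 0: P' = (I − K·H)·P̄ = [200511/42194 187225/42194 2611/578; 187225/42194 220367/42194 2557/578; 2611/578 2557/578 2731/578]
step 1: x̄ = F·x = [224357/21097, 146213/21097, -234/289]
step 1: P̄ = F·P·Fᵀ + Q = [1975725/42194 496204/21097 -926/289; 496204/21097 673978/21097 1160/289; -926/289 1160/289 2717/289]
step 1: y = z − H·x̄ = [64054/21097, 682123/21097]
step 1: S = H·P̄·Hᵀ + R = [3015543/42194 201159/42194; 201159/42194 23953967/42194]
step 1: K = P̄·Hᵀ·S⁻¹ = [-25860949/855497850 -75317559/285165950; -214794427/427748925 -14096007/142582975; -25726843/855497850 19067637/285165950]
step 1: x' = x̄ + K·y = [1713651989/855497850, 945081272/427748925, 1078726823/855497850]
step 1: P' = (I − K·H)·P̄ = [3028775872/427748925 2979319262/427748925 2878140754/427748925; 2979319262/427748925 3380716102/427748925 2922935234/427748925; 2878140754/427748925 2922935234/427748925 2916276028/427748925]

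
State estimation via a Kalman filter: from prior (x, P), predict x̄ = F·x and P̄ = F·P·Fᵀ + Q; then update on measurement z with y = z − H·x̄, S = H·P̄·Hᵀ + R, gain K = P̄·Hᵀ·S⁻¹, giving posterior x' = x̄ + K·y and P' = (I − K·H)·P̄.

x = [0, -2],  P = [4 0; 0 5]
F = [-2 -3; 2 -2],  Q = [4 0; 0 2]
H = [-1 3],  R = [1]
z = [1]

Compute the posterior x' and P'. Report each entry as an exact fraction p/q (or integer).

x' = [2059/324, 199/81]
P' = [20531/324 1709/81; 1709/81 578/81]

x̄ = F·x = [6, 4]
P̄ = F·P·Fᵀ + Q = [65 14; 14 38]
y = z − H·x̄ = [-5]
S = H·P̄·Hᵀ + R = [324]
K = P̄·Hᵀ·S⁻¹ = [-23/324; 25/81]
x' = x̄ + K·y = [2059/324, 199/81]
P' = (I − K·H)·P̄ = [20531/324 1709/81; 1709/81 578/81]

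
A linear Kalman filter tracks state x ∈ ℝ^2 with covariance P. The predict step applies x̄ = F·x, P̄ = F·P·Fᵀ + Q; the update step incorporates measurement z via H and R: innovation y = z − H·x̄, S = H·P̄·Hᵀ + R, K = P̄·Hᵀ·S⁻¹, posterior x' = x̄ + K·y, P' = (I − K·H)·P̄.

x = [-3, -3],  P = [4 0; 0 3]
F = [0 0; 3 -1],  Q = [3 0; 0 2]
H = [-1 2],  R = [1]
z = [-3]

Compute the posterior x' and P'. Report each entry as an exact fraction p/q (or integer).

x' = [-9/56, -45/28]
P' = [165/56 41/28; 41/28 41/42]

x̄ = F·x = [0, -6]
P̄ = F·P·Fᵀ + Q = [3 0; 0 41]
y = z − H·x̄ = [9]
S = H·P̄·Hᵀ + R = [168]
K = P̄·Hᵀ·S⁻¹ = [-1/56; 41/84]
x' = x̄ + K·y = [-9/56, -45/28]
P' = (I − K·H)·P̄ = [165/56 41/28; 41/28 41/42]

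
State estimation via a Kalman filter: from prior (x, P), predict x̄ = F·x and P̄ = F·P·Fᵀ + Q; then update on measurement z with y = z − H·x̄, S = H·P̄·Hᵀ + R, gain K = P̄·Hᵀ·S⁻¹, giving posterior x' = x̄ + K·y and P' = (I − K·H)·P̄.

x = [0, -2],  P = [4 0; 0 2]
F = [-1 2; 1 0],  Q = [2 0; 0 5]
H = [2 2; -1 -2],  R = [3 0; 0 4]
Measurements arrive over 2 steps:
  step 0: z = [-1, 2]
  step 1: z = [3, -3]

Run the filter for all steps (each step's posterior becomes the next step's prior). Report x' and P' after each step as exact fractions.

step 0: x̄ = F·x = [-4, 0]
step 0: P̄ = F·P·Fᵀ + Q = [14 -4; -4 9]
step 0: y = z − H·x̄ = [7, -2]
step 0: S = H·P̄·Hᵀ + R = [63 -40; -40 38]
step 0: K = P̄·Hᵀ·S⁻¹ = [260/397 211/397; -90/397 -241/397]
step 0: x' = x̄ + K·y = [-190/397, -148/397]
step 0: P' = (I − K·H)·P̄ = [1624/397 -1234/397; -1234/397 1099/397]
step 1: x̄ = F·x = [-106/397, -190/397]
step 1: P̄ = F·P·Fᵀ + Q = [11750/397 -4092/397; -4092/397 3609/397]
step 1: y = z − H·x̄ = [1783/397, -1677/397]
step 1: S = H·P̄·Hᵀ + R = [29891/397 -13384/397; -13384/397 11406/397]
step 1: K = P̄·Hᵀ·S⁻¹ = [159908/203785 123927/203785; -13314/40757 -26793/40757]
step 1: x' = x̄ + K·y = [28055/40757, 33877/40757]
step 1: P' = (I − K·H)·P̄ = [975432/203785 -147114/40757; -147114/40757 127143/40757]

step 0: x' = [-190/397, -148/397], P' = [1624/397 -1234/397; -1234/397 1099/397]
step 1: x' = [28055/40757, 33877/40757], P' = [975432/203785 -147114/40757; -147114/40757 127143/40757]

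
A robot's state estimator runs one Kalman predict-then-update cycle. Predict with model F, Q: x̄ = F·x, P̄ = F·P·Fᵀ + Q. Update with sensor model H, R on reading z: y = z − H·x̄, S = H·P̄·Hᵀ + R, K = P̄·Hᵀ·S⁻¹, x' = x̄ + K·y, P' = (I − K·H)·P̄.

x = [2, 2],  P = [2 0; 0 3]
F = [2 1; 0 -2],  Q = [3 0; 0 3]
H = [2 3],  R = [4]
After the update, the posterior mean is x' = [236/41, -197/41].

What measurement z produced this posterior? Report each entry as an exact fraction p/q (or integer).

x̄ = F·x = [6, -4]
P̄ = F·P·Fᵀ + Q = [14 -6; -6 15]
S = H·P̄·Hᵀ + R = [123]
K = P̄·Hᵀ·S⁻¹ = [10/123; 11/41]
x' − x̄ = [-10/41, -33/41] = K·y
y = (KᵀK)⁻¹·Kᵀ·(x' − x̄) = [-3]
z = y + H·x̄ = [-3] + [0] = [-3]

z = [-3]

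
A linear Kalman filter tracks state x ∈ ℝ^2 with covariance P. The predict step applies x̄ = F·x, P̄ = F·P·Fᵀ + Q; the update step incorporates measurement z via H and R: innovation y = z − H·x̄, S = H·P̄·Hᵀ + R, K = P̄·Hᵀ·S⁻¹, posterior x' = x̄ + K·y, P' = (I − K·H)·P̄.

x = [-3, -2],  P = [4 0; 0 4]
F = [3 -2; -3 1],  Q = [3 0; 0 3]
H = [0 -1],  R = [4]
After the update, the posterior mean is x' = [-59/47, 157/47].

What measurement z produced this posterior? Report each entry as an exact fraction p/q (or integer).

z = [-3]

x̄ = F·x = [-5, 7]
P̄ = F·P·Fᵀ + Q = [55 -44; -44 43]
S = H·P̄·Hᵀ + R = [47]
K = P̄·Hᵀ·S⁻¹ = [44/47; -43/47]
x' − x̄ = [176/47, -172/47] = K·y
y = (KᵀK)⁻¹·Kᵀ·(x' − x̄) = [4]
z = y + H·x̄ = [4] + [-7] = [-3]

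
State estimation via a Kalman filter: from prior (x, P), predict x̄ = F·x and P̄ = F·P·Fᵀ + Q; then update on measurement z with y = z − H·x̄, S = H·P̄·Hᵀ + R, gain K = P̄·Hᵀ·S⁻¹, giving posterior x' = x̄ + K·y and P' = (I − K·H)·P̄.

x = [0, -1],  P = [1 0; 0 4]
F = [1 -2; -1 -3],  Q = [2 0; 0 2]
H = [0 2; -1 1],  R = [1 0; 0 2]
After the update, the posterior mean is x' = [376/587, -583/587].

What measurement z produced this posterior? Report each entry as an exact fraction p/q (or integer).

z = [-2, -2]

x̄ = F·x = [2, 3]
P̄ = F·P·Fᵀ + Q = [19 23; 23 39]
S = H·P̄·Hᵀ + R = [157 32; 32 14]
K = P̄·Hᵀ·S⁻¹ = [258/587 -422/587; 290/587 8/587]
x' − x̄ = [-798/587, -2344/587] = K·y
y = (KᵀK)⁻¹·Kᵀ·(x' − x̄) = [-8, -3]
z = y + H·x̄ = [-8, -3] + [6, 1] = [-2, -2]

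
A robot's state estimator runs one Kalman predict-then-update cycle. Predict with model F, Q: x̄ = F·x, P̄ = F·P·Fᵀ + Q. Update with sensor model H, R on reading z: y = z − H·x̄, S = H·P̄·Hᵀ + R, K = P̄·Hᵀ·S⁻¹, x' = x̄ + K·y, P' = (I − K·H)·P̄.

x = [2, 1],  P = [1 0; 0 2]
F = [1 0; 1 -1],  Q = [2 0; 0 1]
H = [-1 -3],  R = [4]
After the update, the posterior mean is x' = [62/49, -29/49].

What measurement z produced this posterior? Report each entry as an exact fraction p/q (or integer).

x̄ = F·x = [2, 1]
P̄ = F·P·Fᵀ + Q = [3 1; 1 4]
S = H·P̄·Hᵀ + R = [49]
K = P̄·Hᵀ·S⁻¹ = [-6/49; -13/49]
x' − x̄ = [-36/49, -78/49] = K·y
y = (KᵀK)⁻¹·Kᵀ·(x' − x̄) = [6]
z = y + H·x̄ = [6] + [-5] = [1]

z = [1]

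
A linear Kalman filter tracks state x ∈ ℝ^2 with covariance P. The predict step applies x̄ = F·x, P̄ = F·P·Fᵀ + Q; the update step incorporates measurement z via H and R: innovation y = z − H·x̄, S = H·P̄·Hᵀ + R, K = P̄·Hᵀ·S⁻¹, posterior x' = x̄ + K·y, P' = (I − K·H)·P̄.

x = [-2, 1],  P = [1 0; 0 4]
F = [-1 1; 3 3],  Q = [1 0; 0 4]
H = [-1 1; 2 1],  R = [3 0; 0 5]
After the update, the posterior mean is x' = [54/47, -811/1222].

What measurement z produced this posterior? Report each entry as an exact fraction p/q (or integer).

z = [-1, 1]

x̄ = F·x = [3, -3]
P̄ = F·P·Fᵀ + Q = [6 9; 9 49]
S = H·P̄·Hᵀ + R = [40 46; 46 114]
K = P̄·Hᵀ·S⁻¹ = [-12/47 27/94; 739/1222 210/611]
x' − x̄ = [-87/47, 2855/1222] = K·y
y = (KᵀK)⁻¹·Kᵀ·(x' − x̄) = [5, -2]
z = y + H·x̄ = [5, -2] + [-6, 3] = [-1, 1]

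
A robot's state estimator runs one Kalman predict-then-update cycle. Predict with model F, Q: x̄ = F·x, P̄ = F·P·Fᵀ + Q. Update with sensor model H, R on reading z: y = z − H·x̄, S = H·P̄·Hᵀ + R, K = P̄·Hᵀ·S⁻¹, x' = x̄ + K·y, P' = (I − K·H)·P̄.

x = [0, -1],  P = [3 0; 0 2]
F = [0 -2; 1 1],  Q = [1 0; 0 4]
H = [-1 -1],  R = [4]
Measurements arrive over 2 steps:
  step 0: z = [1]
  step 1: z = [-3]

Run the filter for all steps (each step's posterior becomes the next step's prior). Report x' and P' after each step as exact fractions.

step 0: x̄ = F·x = [2, -1]
step 0: P̄ = F·P·Fᵀ + Q = [9 -4; -4 9]
step 0: y = z − H·x̄ = [2]
step 0: S = H·P̄·Hᵀ + R = [14]
step 0: K = P̄·Hᵀ·S⁻¹ = [-5/14; -5/14]
step 0: x' = x̄ + K·y = [9/7, -12/7]
step 0: P' = (I − K·H)·P̄ = [101/14 -81/14; -81/14 101/14]
step 1: x̄ = F·x = [24/7, -3/7]
step 1: P̄ = F·P·Fᵀ + Q = [209/7 -20/7; -20/7 48/7]
step 1: y = z − H·x̄ = [0]
step 1: S = H·P̄·Hᵀ + R = [35]
step 1: K = P̄·Hᵀ·S⁻¹ = [-27/35; -4/35]
step 1: x' = x̄ + K·y = [24/7, -3/7]
step 1: P' = (I − K·H)·P̄ = [316/35 -208/35; -208/35 32/5]

step 0: x' = [9/7, -12/7], P' = [101/14 -81/14; -81/14 101/14]
step 1: x' = [24/7, -3/7], P' = [316/35 -208/35; -208/35 32/5]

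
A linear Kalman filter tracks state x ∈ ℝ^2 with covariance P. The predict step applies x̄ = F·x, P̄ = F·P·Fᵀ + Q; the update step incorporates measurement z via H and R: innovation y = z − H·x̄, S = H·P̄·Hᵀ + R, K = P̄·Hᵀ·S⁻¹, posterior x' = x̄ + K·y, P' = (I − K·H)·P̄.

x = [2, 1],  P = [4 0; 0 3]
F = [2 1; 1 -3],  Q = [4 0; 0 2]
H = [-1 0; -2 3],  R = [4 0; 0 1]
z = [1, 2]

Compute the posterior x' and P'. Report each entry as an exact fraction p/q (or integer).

x' = [-1745/8453, 4435/8453]
P' = [27380/8453 18188/8453; 18188/8453 13018/8453]

x̄ = F·x = [5, -1]
P̄ = F·P·Fᵀ + Q = [23 -1; -1 33]
y = z − H·x̄ = [6, 15]
S = H·P̄·Hᵀ + R = [27 49; 49 402]
K = P̄·Hᵀ·S⁻¹ = [-6845/8453 -196/8453; -4547/8453 2678/8453]
x' = x̄ + K·y = [-1745/8453, 4435/8453]
P' = (I − K·H)·P̄ = [27380/8453 18188/8453; 18188/8453 13018/8453]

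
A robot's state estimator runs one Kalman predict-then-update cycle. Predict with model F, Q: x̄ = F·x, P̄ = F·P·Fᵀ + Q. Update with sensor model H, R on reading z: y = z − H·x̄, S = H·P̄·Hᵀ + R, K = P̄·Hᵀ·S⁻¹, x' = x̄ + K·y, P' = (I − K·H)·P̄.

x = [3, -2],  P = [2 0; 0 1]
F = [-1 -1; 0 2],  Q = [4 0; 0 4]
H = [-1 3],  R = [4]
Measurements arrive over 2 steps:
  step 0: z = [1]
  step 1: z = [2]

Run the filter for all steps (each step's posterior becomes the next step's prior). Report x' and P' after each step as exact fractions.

step 0: x̄ = F·x = [-1, -4]
step 0: P̄ = F·P·Fᵀ + Q = [7 -2; -2 8]
step 0: y = z − H·x̄ = [12]
step 0: S = H·P̄·Hᵀ + R = [95]
step 0: K = P̄·Hᵀ·S⁻¹ = [-13/95; 26/95]
step 0: x' = x̄ + K·y = [-251/95, -68/95]
step 0: P' = (I − K·H)·P̄ = [496/95 148/95; 148/95 84/95]
step 1: x̄ = F·x = [319/95, -136/95]
step 1: P̄ = F·P·Fᵀ + Q = [1256/95 -464/95; -464/95 716/95]
step 1: y = z − H·x̄ = [917/95]
step 1: S = H·P̄·Hᵀ + R = [10864/95]
step 1: K = P̄·Hᵀ·S⁻¹ = [-331/1358; 653/2716]
step 1: x' = x̄ + K·y = [195/194, 345/388]
step 1: P' = (I − K·H)·P̄ = [4364/679 1234/679; 1234/679 629/679]

step 0: x' = [-251/95, -68/95], P' = [496/95 148/95; 148/95 84/95]
step 1: x' = [195/194, 345/388], P' = [4364/679 1234/679; 1234/679 629/679]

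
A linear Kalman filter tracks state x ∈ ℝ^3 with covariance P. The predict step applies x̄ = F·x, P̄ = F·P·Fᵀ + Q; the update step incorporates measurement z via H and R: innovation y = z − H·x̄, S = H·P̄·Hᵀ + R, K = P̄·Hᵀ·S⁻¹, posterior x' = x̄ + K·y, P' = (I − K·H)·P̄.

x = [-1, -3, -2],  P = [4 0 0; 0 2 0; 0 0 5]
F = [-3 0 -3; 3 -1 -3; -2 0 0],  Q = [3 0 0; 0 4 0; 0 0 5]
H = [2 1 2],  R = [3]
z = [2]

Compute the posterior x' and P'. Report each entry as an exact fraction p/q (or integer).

x' = [-12/107, 395/107, -72/107]
P' = [1101/214 -2349/214 93/107; -2349/214 17535/214 -3195/107; 93/107 -3195/107 1521/107]

x̄ = F·x = [9, 6, 2]
P̄ = F·P·Fᵀ + Q = [84 9 24; 9 87 -24; 24 -24 21]
y = z − H·x̄ = [-26]
S = H·P̄·Hᵀ + R = [642]
K = P̄·Hᵀ·S⁻¹ = [75/214; 19/214; 11/107]
x' = x̄ + K·y = [-12/107, 395/107, -72/107]
P' = (I − K·H)·P̄ = [1101/214 -2349/214 93/107; -2349/214 17535/214 -3195/107; 93/107 -3195/107 1521/107]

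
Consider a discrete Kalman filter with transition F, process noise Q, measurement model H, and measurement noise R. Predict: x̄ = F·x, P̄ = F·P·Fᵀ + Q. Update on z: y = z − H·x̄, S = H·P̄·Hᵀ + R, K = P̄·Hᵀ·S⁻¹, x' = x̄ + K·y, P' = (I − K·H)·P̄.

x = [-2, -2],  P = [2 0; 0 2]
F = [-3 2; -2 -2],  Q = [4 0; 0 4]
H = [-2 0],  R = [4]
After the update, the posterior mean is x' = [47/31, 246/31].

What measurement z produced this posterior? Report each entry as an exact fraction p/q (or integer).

z = [-3]

x̄ = F·x = [2, 8]
P̄ = F·P·Fᵀ + Q = [30 4; 4 20]
S = H·P̄·Hᵀ + R = [124]
K = P̄·Hᵀ·S⁻¹ = [-15/31; -2/31]
x' − x̄ = [-15/31, -2/31] = K·y
y = (KᵀK)⁻¹·Kᵀ·(x' − x̄) = [1]
z = y + H·x̄ = [1] + [-4] = [-3]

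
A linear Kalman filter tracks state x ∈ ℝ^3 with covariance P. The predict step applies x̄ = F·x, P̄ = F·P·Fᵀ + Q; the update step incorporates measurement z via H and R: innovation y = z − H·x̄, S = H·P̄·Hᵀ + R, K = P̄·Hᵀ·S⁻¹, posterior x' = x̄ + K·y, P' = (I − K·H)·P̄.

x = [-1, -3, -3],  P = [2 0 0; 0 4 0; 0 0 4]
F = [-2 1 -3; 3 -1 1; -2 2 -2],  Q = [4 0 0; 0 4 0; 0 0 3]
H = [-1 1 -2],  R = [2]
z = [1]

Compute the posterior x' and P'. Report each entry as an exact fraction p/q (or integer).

x̄ = F·x = [8, -3, 2]
P̄ = F·P·Fᵀ + Q = [52 -28 40; -28 30 -28; 40 -28 43]
y = z − H·x̄ = [16]
S = H·P̄·Hᵀ + R = [584]
K = P̄·Hᵀ·S⁻¹ = [-20/73; 57/292; -77/292]
x' = x̄ + K·y = [264/73, 9/73, -162/73]
P' = (I − K·H)·P̄ = [596/73 236/73 -160/73; 236/73 1131/146 301/146; -160/73 301/146 349/146]

x' = [264/73, 9/73, -162/73]
P' = [596/73 236/73 -160/73; 236/73 1131/146 301/146; -160/73 301/146 349/146]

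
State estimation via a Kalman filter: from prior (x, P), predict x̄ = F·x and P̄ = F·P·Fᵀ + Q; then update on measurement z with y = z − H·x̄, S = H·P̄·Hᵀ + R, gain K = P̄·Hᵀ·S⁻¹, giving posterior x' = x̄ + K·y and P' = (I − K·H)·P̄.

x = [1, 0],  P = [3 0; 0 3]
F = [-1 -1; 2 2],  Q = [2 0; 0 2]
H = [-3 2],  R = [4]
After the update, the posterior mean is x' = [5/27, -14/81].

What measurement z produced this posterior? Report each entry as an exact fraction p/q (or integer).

z = [-1]

x̄ = F·x = [-1, 2]
P̄ = F·P·Fᵀ + Q = [8 -12; -12 26]
S = H·P̄·Hᵀ + R = [324]
K = P̄·Hᵀ·S⁻¹ = [-4/27; 22/81]
x' − x̄ = [32/27, -176/81] = K·y
y = (KᵀK)⁻¹·Kᵀ·(x' − x̄) = [-8]
z = y + H·x̄ = [-8] + [7] = [-1]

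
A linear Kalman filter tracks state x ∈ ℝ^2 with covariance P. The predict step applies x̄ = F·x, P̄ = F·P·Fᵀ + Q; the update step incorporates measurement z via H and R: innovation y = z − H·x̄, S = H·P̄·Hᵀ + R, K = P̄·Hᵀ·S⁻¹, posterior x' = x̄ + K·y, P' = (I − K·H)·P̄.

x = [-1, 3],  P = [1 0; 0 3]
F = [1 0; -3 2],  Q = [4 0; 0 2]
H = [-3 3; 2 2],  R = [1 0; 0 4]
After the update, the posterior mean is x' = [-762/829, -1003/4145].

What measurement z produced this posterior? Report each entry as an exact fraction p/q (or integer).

z = [2, -3]

x̄ = F·x = [-1, 9]
P̄ = F·P·Fᵀ + Q = [5 -3; -3 23]
S = H·P̄·Hᵀ + R = [307 108; 108 92]
K = P̄·Hᵀ·S⁻¹ = [-132/829 191/829; 714/4145 964/4145]
x' − x̄ = [67/829, -38308/4145] = K·y
y = (KᵀK)⁻¹·Kᵀ·(x' − x̄) = [-28, -19]
z = y + H·x̄ = [-28, -19] + [30, 16] = [2, -3]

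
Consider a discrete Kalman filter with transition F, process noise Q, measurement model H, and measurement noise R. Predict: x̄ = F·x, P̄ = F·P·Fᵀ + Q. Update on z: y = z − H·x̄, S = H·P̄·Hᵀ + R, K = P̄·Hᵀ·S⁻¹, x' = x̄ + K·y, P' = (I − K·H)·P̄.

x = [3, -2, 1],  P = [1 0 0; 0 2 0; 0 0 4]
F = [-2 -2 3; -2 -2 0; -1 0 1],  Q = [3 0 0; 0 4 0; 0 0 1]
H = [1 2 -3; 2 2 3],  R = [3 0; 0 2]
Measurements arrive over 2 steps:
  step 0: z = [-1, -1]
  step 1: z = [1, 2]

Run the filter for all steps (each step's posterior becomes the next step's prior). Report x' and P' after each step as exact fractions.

step 0: x' = [16193/4838, -35933/12095, -1458/2419], P' = [10716/2419 -7821/2419 -1459/2419; -7821/2419 32232/12095 968/2419; -1459/2419 968/2419 514/2419]
step 1: x' = [154979511/309586502, 66130418/154793251, -370592/154793251], P' = [380044866/154793251 -264594870/154793251 -59399258/154793251; -264594870/154793251 229515408/154793251 35750716/154793251; -59399258/154793251 35750716/154793251 29938658/154793251]

step 0: x̄ = F·x = [1, -2, -2]
step 0: P̄ = F·P·Fᵀ + Q = [51 12 14; 12 16 2; 14 2 6]
step 0: y = z − H·x̄ = [-4, 7]
step 0: S = H·P̄·Hᵀ + R = [112 142; 142 612]
step 0: K = P̄·Hᵀ·S⁻¹ = [-183/2419 1413/4838; 3613/12095 387/12095; -355/2419 280/2419]
step 0: x' = x̄ + K·y = [16193/4838, -35933/12095, -1458/2419]
step 0: P' = (I − K·H)·P̄ = [10716/2419 -7821/2419 -1459/2419; -7821/2419 32232/12095 968/2419; -1459/2419 968/2419 514/2419]
step 1: x̄ = F·x = [-30969/12095, -9099/12095, -19109/4838]
step 1: P̄ = F·P·Fᵀ + Q = [119283/12095 45138/12095 12691/2419; 45138/12095 78788/12095 6772/2419; 12691/2419 6772/2419 16567/2419]
step 1: y = z − H·x̄ = [-164111/24190, 495287/24190]
step 1: S = H·P̄·Hᵀ + R = [609737/12095 -111334/12095; -111334/12095 3090873/12095]
step 1: K = P̄·Hᵀ·S⁻¹ = [9684300/154793251 26351109/154793251; 29061266/154793251 18546612/154793251; -25904600/154793251 21259445/154793251]
step 1: x' = x̄ + K·y = [154979511/309586502, 66130418/154793251, -370592/154793251]
step 1: P' = (I − K·H)·P̄ = [380044866/154793251 -264594870/154793251 -59399258/154793251; -264594870/154793251 229515408/154793251 35750716/154793251; -59399258/154793251 35750716/154793251 29938658/154793251]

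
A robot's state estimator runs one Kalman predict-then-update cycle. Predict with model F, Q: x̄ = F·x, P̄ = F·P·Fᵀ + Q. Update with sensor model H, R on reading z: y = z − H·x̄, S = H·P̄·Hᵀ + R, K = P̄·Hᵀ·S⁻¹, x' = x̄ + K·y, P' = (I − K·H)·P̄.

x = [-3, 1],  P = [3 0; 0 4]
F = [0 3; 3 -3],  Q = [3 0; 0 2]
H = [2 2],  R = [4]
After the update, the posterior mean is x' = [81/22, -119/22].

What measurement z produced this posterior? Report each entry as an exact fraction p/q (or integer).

z = [-3]

x̄ = F·x = [3, -12]
P̄ = F·P·Fᵀ + Q = [39 -36; -36 65]
S = H·P̄·Hᵀ + R = [132]
K = P̄·Hᵀ·S⁻¹ = [1/22; 29/66]
x' − x̄ = [15/22, 145/22] = K·y
y = (KᵀK)⁻¹·Kᵀ·(x' − x̄) = [15]
z = y + H·x̄ = [15] + [-18] = [-3]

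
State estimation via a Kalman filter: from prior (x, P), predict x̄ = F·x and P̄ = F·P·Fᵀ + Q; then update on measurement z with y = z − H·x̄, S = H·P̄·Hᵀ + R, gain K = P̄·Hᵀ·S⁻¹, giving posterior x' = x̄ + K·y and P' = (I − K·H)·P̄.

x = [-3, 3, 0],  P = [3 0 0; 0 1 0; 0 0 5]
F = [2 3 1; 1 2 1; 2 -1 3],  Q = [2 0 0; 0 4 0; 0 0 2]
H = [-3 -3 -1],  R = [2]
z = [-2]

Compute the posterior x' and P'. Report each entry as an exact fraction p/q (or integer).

x̄ = F·x = [3, 3, -9]
P̄ = F·P·Fᵀ + Q = [28 17 24; 17 16 19; 24 19 60]
y = z − H·x̄ = [7]
S = H·P̄·Hᵀ + R = [1022]
K = P̄·Hᵀ·S⁻¹ = [-159/1022; -59/511; -27/146]
x' = x̄ + K·y = [279/146, 160/73, -1503/146]
P' = (I − K·H)·P̄ = [3335/1022 -694/511 -789/146; -694/511 1214/511 -206/73; -789/146 -206/73 3657/146]

x' = [279/146, 160/73, -1503/146]
P' = [3335/1022 -694/511 -789/146; -694/511 1214/511 -206/73; -789/146 -206/73 3657/146]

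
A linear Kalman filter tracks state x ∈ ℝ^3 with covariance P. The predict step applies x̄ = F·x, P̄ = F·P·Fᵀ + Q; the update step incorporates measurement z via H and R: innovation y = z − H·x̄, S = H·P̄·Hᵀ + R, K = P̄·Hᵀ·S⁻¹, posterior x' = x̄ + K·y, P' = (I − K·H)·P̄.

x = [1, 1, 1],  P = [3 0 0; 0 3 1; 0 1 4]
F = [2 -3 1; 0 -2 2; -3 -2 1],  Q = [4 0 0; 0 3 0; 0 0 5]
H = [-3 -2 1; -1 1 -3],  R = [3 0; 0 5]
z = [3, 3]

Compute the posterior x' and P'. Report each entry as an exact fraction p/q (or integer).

x' = [-280460/228197, 11609/228197, -141149/228197]
P' = [516877/228197 -925974/228197 -463017/228197; -925974/228197 1926769/228197 990041/228197; -463017/228197 990041/228197 616321/228197]

x̄ = F·x = [0, 0, -4]
P̄ = F·P·Fᵀ + Q = [41 18 -1; 18 23 14; -1 14 44]
y = z − H·x̄ = [7, -9]
S = H·P̄·Hᵀ + R = [674 17; 17 339]
K = P̄·Hᵀ·S⁻¹ = [-53900/228197 -10760/228197; -28525/228197 -23476/228197; 8430/228197 -79181/228197]
x' = x̄ + K·y = [-280460/228197, 11609/228197, -141149/228197]
P' = (I − K·H)·P̄ = [516877/228197 -925974/228197 -463017/228197; -925974/228197 1926769/228197 990041/228197; -463017/228197 990041/228197 616321/228197]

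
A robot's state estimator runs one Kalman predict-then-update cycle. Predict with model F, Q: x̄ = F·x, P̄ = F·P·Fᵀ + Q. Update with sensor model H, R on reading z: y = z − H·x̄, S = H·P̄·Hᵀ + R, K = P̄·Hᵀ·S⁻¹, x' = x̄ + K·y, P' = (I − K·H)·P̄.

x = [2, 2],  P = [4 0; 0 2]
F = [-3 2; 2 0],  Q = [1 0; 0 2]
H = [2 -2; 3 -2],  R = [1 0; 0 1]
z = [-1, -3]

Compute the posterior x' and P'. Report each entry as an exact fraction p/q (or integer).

x̄ = F·x = [-2, 4]
P̄ = F·P·Fᵀ + Q = [45 -24; -24 18]
y = z − H·x̄ = [11, 11]
S = H·P̄·Hᵀ + R = [445 582; 582 766]
K = P̄·Hᵀ·S⁻¹ = [-399/1073 1119/2146; -744/1073 414/1073]
x' = x̄ + K·y = [-761/2146, 662/1073]
P' = (I − K·H)·P̄ = [1917/2146 1158/1073; 1158/1073 1530/1073]

x' = [-761/2146, 662/1073]
P' = [1917/2146 1158/1073; 1158/1073 1530/1073]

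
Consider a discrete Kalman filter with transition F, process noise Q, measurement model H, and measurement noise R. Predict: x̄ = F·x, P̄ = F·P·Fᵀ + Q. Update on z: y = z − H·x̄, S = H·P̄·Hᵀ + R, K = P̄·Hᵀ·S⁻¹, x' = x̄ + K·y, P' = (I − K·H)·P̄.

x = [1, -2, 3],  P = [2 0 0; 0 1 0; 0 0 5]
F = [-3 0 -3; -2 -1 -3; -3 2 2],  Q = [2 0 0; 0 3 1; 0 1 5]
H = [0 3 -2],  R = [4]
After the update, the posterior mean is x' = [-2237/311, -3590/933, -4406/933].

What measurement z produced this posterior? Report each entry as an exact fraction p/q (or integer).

x̄ = F·x = [-12, -9, -1]
P̄ = F·P·Fᵀ + Q = [65 57 -12; 57 57 -19; -12 -19 47]
S = H·P̄·Hᵀ + R = [933]
K = P̄·Hᵀ·S⁻¹ = [65/311; 209/933; -151/933]
x' − x̄ = [1495/311, 4807/933, -3473/933] = K·y
y = (KᵀK)⁻¹·Kᵀ·(x' − x̄) = [23]
z = y + H·x̄ = [23] + [-25] = [-2]

z = [-2]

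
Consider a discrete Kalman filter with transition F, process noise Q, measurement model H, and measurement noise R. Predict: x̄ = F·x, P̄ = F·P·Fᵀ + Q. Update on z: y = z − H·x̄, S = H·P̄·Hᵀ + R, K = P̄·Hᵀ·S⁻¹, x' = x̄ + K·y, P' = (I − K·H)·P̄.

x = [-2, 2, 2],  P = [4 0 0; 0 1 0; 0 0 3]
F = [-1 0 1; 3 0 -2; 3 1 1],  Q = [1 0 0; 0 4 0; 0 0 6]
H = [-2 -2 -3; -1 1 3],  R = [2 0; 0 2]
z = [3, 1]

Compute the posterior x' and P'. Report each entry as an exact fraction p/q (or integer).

x' = [3668/4973, -24680/4973, 10025/4973]
P' = [36952/14919 -30352/4973 13006/4973; -30352/4973 87148/4973 -38160/4973; 13006/4973 -38160/4973 17306/4973]

x̄ = F·x = [4, -10, -2]
P̄ = F·P·Fᵀ + Q = [8 -18 -9; -18 52 30; -9 30 46]
y = z − H·x̄ = [-15, 21]
S = H·P̄·Hᵀ + R = [764 -745; -745 746]
K = P̄·Hᵀ·S⁻¹ = [-4423/14919 -5477/14919; 444/4973 1510/4973; -805/4973 376/4973]
x' = x̄ + K·y = [3668/4973, -24680/4973, 10025/4973]
P' = (I − K·H)·P̄ = [36952/14919 -30352/4973 13006/4973; -30352/4973 87148/4973 -38160/4973; 13006/4973 -38160/4973 17306/4973]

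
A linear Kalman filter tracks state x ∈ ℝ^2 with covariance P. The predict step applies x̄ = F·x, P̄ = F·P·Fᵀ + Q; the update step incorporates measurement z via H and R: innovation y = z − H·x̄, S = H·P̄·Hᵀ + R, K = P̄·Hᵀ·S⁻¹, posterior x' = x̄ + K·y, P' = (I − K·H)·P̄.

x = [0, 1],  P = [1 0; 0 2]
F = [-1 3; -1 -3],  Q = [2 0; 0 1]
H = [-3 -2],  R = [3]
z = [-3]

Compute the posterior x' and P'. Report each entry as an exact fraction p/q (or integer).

x' = [3, -3]
P' = [587/68 -837/68; -837/68 1239/68]

x̄ = F·x = [3, -3]
P̄ = F·P·Fᵀ + Q = [21 -17; -17 20]
y = z − H·x̄ = [0]
S = H·P̄·Hᵀ + R = [68]
K = P̄·Hᵀ·S⁻¹ = [-29/68; 11/68]
x' = x̄ + K·y = [3, -3]
P' = (I − K·H)·P̄ = [587/68 -837/68; -837/68 1239/68]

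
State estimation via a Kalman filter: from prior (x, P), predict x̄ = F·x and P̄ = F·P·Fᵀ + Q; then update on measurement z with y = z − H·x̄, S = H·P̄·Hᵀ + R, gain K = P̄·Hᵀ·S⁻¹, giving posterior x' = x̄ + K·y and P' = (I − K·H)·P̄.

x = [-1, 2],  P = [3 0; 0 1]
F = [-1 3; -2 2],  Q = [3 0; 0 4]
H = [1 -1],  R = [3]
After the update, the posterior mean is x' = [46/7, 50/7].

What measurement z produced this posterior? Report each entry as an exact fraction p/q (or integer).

z = [-1]

x̄ = F·x = [7, 6]
P̄ = F·P·Fᵀ + Q = [15 12; 12 20]
S = H·P̄·Hᵀ + R = [14]
K = P̄·Hᵀ·S⁻¹ = [3/14; -4/7]
x' − x̄ = [-3/7, 8/7] = K·y
y = (KᵀK)⁻¹·Kᵀ·(x' − x̄) = [-2]
z = y + H·x̄ = [-2] + [1] = [-1]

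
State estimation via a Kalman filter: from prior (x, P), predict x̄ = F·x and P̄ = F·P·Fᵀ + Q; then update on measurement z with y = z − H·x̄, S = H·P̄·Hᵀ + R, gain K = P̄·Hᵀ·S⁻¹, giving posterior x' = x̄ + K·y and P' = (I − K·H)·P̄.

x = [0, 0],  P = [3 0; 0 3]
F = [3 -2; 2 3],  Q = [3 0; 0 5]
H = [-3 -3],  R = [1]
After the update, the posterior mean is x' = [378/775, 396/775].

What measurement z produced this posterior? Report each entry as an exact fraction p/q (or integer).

z = [-3]

x̄ = F·x = [0, 0]
P̄ = F·P·Fᵀ + Q = [42 0; 0 44]
S = H·P̄·Hᵀ + R = [775]
K = P̄·Hᵀ·S⁻¹ = [-126/775; -132/775]
x' − x̄ = [378/775, 396/775] = K·y
y = (KᵀK)⁻¹·Kᵀ·(x' − x̄) = [-3]
z = y + H·x̄ = [-3] + [0] = [-3]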